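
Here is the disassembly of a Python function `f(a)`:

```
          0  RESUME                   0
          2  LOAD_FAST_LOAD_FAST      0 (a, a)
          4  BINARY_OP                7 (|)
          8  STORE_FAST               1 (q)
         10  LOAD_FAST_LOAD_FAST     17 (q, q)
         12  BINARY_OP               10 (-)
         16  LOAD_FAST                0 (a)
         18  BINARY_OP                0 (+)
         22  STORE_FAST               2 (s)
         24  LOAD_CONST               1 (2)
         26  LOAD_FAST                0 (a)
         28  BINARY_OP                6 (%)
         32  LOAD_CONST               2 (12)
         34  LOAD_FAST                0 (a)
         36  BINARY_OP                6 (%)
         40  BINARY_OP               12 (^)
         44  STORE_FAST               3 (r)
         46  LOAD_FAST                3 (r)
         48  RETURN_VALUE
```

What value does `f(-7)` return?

LOAD_FAST_LOAD_FAST a,a → push -7,-7. Stack: [-7, -7]
BINARY_OP | → -7 | -7 = -7. Stack: [-7]
STORE_FAST q → q=-7. Stack: []
LOAD_FAST_LOAD_FAST q,q → push -7,-7. Stack: [-7, -7]
BINARY_OP - → -7 - -7 = 0. Stack: [0]
LOAD_FAST a → push -7. Stack: [0, -7]
BINARY_OP + → 0 + -7 = -7. Stack: [-7]
STORE_FAST s → s=-7. Stack: []
LOAD_CONST → push 2. Stack: [2]
LOAD_FAST a → push -7. Stack: [2, -7]
BINARY_OP % → 2 % -7 = -5. Stack: [-5]
LOAD_CONST → push 12. Stack: [-5, 12]
LOAD_FAST a → push -7. Stack: [-5, 12, -7]
BINARY_OP % → 12 % -7 = -2. Stack: [-5, -2]
BINARY_OP ^ → -5 ^ -2 = 5. Stack: [5]
STORE_FAST r → r=5. Stack: []
LOAD_FAST r → push 5. Stack: [5]
RETURN_VALUE → return 5.

5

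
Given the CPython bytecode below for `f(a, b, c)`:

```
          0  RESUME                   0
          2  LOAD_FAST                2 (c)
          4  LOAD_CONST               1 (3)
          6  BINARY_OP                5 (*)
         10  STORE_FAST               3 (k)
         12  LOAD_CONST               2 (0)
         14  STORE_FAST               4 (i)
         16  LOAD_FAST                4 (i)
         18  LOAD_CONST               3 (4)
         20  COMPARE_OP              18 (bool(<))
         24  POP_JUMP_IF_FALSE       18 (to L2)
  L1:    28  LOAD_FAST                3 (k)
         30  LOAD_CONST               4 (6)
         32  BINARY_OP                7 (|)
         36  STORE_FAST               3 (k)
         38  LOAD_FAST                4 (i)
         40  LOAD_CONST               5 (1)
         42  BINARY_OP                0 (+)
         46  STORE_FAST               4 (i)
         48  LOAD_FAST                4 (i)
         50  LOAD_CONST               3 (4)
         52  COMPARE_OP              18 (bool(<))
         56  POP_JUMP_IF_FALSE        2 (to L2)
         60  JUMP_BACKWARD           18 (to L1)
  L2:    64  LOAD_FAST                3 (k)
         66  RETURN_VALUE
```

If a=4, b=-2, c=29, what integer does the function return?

87

LOAD_FAST c → push 29. Stack: [29]
LOAD_CONST → push 3. Stack: [29, 3]
BINARY_OP * → 29 * 3 = 87. Stack: [87]
STORE_FAST k → k=87. Stack: []
LOAD_CONST → push 0. Stack: [0]
STORE_FAST i → i=0. Stack: []
LOAD_FAST i → push 0. Stack: [0]
LOAD_CONST → push 4. Stack: [0, 4]
COMPARE_OP bool(<) → 0 vs 4 = True. Stack: [True]
POP_JUMP_IF_FALSE → pop True; no jump. Stack: []
LOAD_FAST k → push 87. Stack: [87]
LOAD_CONST → push 6. Stack: [87, 6]
BINARY_OP | → 87 | 6 = 87. Stack: [87]
STORE_FAST k → k=87. Stack: []
LOAD_FAST i → push 0. Stack: [0]
LOAD_CONST → push 1. Stack: [0, 1]
BINARY_OP + → 0 + 1 = 1. Stack: [1]
STORE_FAST i → i=1. Stack: []
LOAD_FAST i → push 1. Stack: [1]
LOAD_CONST → push 4. Stack: [1, 4]
COMPARE_OP bool(<) → 1 vs 4 = True. Stack: [True]
POP_JUMP_IF_FALSE → pop True; no jump. Stack: []
LOAD_FAST k → push 87. Stack: [87]
LOAD_CONST → push 6. Stack: [87, 6]
BINARY_OP | → 87 | 6 = 87. Stack: [87]
STORE_FAST k → k=87. Stack: []
LOAD_FAST i → push 1. Stack: [1]
LOAD_CONST → push 1. Stack: [1, 1]
BINARY_OP + → 1 + 1 = 2. Stack: [2]
STORE_FAST i → i=2. Stack: []
LOAD_FAST i → push 2. Stack: [2]
LOAD_CONST → push 4. Stack: [2, 4]
COMPARE_OP bool(<) → 2 vs 4 = True. Stack: [True]
POP_JUMP_IF_FALSE → pop True; no jump. Stack: []
LOAD_FAST k → push 87. Stack: [87]
LOAD_CONST → push 6. Stack: [87, 6]
BINARY_OP | → 87 | 6 = 87. Stack: [87]
STORE_FAST k → k=87. Stack: []
LOAD_FAST i → push 2. Stack: [2]
LOAD_CONST → push 1. Stack: [2, 1]
BINARY_OP + → 2 + 1 = 3. Stack: [3]
STORE_FAST i → i=3. Stack: []
LOAD_FAST i → push 3. Stack: [3]
LOAD_CONST → push 4. Stack: [3, 4]
COMPARE_OP bool(<) → 3 vs 4 = True. Stack: [True]
POP_JUMP_IF_FALSE → pop True; no jump. Stack: []
LOAD_FAST k → push 87. Stack: [87]
LOAD_CONST → push 6. Stack: [87, 6]
BINARY_OP | → 87 | 6 = 87. Stack: [87]
STORE_FAST k → k=87. Stack: []
LOAD_FAST i → push 3. Stack: [3]
LOAD_CONST → push 1. Stack: [3, 1]
BINARY_OP + → 3 + 1 = 4. Stack: [4]
STORE_FAST i → i=4. Stack: []
LOAD_FAST i → push 4. Stack: [4]
LOAD_CONST → push 4. Stack: [4, 4]
COMPARE_OP bool(<) → 4 vs 4 = False. Stack: [False]
POP_JUMP_IF_FALSE → pop False; jump. Stack: []
LOAD_FAST k → push 87. Stack: [87]
RETURN_VALUE → return 87.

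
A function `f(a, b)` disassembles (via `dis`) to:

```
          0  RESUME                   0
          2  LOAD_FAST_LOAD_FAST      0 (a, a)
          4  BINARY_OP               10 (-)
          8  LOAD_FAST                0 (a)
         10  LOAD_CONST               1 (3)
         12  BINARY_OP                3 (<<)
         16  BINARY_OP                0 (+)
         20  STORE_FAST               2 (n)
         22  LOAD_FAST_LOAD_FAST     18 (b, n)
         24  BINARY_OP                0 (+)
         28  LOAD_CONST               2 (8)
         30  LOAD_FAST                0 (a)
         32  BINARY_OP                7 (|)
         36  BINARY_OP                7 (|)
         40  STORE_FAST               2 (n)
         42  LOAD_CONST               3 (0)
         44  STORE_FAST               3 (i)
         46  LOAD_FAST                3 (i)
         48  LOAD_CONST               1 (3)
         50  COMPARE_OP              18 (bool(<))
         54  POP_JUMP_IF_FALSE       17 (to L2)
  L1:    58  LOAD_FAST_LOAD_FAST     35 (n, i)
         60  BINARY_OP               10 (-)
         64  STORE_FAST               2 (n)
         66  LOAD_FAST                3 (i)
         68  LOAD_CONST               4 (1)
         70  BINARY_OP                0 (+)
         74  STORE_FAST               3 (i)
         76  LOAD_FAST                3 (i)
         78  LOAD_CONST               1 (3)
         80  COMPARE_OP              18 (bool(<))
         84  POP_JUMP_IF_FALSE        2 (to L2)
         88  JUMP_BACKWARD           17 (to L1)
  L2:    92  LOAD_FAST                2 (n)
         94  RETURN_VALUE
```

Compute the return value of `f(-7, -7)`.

-10

LOAD_FAST_LOAD_FAST a,a → push -7,-7. Stack: [-7, -7]
BINARY_OP - → -7 - -7 = 0. Stack: [0]
LOAD_FAST a → push -7. Stack: [0, -7]
LOAD_CONST → push 3. Stack: [0, -7, 3]
BINARY_OP << → -7 << 3 = -56. Stack: [0, -56]
BINARY_OP + → 0 + -56 = -56. Stack: [-56]
STORE_FAST n → n=-56. Stack: []
LOAD_FAST_LOAD_FAST b,n → push -7,-56. Stack: [-7, -56]
BINARY_OP + → -7 + -56 = -63. Stack: [-63]
LOAD_CONST → push 8. Stack: [-63, 8]
LOAD_FAST a → push -7. Stack: [-63, 8, -7]
BINARY_OP | → 8 | -7 = -7. Stack: [-63, -7]
BINARY_OP | → -63 | -7 = -7. Stack: [-7]
STORE_FAST n → n=-7. Stack: []
LOAD_CONST → push 0. Stack: [0]
STORE_FAST i → i=0. Stack: []
LOAD_FAST i → push 0. Stack: [0]
LOAD_CONST → push 3. Stack: [0, 3]
COMPARE_OP bool(<) → 0 vs 3 = True. Stack: [True]
POP_JUMP_IF_FALSE → pop True; no jump. Stack: []
LOAD_FAST_LOAD_FAST n,i → push -7,0. Stack: [-7, 0]
BINARY_OP - → -7 - 0 = -7. Stack: [-7]
STORE_FAST n → n=-7. Stack: []
LOAD_FAST i → push 0. Stack: [0]
LOAD_CONST → push 1. Stack: [0, 1]
BINARY_OP + → 0 + 1 = 1. Stack: [1]
STORE_FAST i → i=1. Stack: []
LOAD_FAST i → push 1. Stack: [1]
LOAD_CONST → push 3. Stack: [1, 3]
COMPARE_OP bool(<) → 1 vs 3 = True. Stack: [True]
POP_JUMP_IF_FALSE → pop True; no jump. Stack: []
LOAD_FAST_LOAD_FAST n,i → push -7,1. Stack: [-7, 1]
BINARY_OP - → -7 - 1 = -8. Stack: [-8]
STORE_FAST n → n=-8. Stack: []
LOAD_FAST i → push 1. Stack: [1]
LOAD_CONST → push 1. Stack: [1, 1]
BINARY_OP + → 1 + 1 = 2. Stack: [2]
STORE_FAST i → i=2. Stack: []
LOAD_FAST i → push 2. Stack: [2]
LOAD_CONST → push 3. Stack: [2, 3]
COMPARE_OP bool(<) → 2 vs 3 = True. Stack: [True]
POP_JUMP_IF_FALSE → pop True; no jump. Stack: []
LOAD_FAST_LOAD_FAST n,i → push -8,2. Stack: [-8, 2]
BINARY_OP - → -8 - 2 = -10. Stack: [-10]
STORE_FAST n → n=-10. Stack: []
LOAD_FAST i → push 2. Stack: [2]
LOAD_CONST → push 1. Stack: [2, 1]
BINARY_OP + → 2 + 1 = 3. Stack: [3]
STORE_FAST i → i=3. Stack: []
LOAD_FAST i → push 3. Stack: [3]
LOAD_CONST → push 3. Stack: [3, 3]
COMPARE_OP bool(<) → 3 vs 3 = False. Stack: [False]
POP_JUMP_IF_FALSE → pop False; jump. Stack: []
LOAD_FAST n → push -10. Stack: [-10]
RETURN_VALUE → return -10.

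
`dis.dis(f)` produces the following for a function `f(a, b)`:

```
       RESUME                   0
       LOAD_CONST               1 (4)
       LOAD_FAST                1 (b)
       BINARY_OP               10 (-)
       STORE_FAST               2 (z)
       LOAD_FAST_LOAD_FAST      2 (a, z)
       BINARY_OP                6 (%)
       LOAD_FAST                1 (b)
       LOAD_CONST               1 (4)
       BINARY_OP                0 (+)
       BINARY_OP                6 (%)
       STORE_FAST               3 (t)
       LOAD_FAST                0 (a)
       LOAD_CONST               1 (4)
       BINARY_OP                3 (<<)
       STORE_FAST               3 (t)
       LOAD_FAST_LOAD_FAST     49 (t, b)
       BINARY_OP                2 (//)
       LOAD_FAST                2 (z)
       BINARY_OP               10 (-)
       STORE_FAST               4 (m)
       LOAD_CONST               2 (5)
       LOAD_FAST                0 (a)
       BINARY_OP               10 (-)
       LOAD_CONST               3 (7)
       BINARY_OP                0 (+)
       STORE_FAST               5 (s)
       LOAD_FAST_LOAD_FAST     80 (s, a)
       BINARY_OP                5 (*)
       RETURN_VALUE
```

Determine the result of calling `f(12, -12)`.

LOAD_CONST → push 4. Stack: [4]
LOAD_FAST b → push -12. Stack: [4, -12]
BINARY_OP - → 4 - -12 = 16. Stack: [16]
STORE_FAST z → z=16. Stack: []
LOAD_FAST_LOAD_FAST a,z → push 12,16. Stack: [12, 16]
BINARY_OP % → 12 % 16 = 12. Stack: [12]
LOAD_FAST b → push -12. Stack: [12, -12]
LOAD_CONST → push 4. Stack: [12, -12, 4]
BINARY_OP + → -12 + 4 = -8. Stack: [12, -8]
BINARY_OP % → 12 % -8 = -4. Stack: [-4]
STORE_FAST t → t=-4. Stack: []
LOAD_FAST a → push 12. Stack: [12]
LOAD_CONST → push 4. Stack: [12, 4]
BINARY_OP << → 12 << 4 = 192. Stack: [192]
STORE_FAST t → t=192. Stack: []
LOAD_FAST_LOAD_FAST t,b → push 192,-12. Stack: [192, -12]
BINARY_OP // → 192 // -12 = -16. Stack: [-16]
LOAD_FAST z → push 16. Stack: [-16, 16]
BINARY_OP - → -16 - 16 = -32. Stack: [-32]
STORE_FAST m → m=-32. Stack: []
LOAD_CONST → push 5. Stack: [5]
LOAD_FAST a → push 12. Stack: [5, 12]
BINARY_OP - → 5 - 12 = -7. Stack: [-7]
LOAD_CONST → push 7. Stack: [-7, 7]
BINARY_OP + → -7 + 7 = 0. Stack: [0]
STORE_FAST s → s=0. Stack: []
LOAD_FAST_LOAD_FAST s,a → push 0,12. Stack: [0, 12]
BINARY_OP * → 0 * 12 = 0. Stack: [0]
RETURN_VALUE → return 0.

0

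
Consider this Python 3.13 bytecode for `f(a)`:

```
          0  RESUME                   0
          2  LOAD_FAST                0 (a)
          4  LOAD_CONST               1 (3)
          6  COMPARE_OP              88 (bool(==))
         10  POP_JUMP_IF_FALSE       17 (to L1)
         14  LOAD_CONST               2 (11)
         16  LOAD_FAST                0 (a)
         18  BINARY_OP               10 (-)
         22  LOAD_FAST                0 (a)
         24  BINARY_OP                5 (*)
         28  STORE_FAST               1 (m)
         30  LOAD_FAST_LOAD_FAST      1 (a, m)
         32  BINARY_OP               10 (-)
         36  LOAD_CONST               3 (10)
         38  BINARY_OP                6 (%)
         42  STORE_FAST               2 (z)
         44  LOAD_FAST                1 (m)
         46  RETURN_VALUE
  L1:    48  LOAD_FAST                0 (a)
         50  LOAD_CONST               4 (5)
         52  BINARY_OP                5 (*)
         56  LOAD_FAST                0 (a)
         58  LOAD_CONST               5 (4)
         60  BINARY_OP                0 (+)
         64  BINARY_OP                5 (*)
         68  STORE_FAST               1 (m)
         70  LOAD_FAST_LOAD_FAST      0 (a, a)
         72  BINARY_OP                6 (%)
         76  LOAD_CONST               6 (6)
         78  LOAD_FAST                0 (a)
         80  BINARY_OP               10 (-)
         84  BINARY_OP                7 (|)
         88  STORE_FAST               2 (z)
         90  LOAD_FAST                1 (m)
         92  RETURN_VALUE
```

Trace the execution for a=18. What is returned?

LOAD_FAST a → push 18. Stack: [18]
LOAD_CONST → push 3. Stack: [18, 3]
COMPARE_OP bool(==) → 18 vs 3 = False. Stack: [False]
POP_JUMP_IF_FALSE → pop False; jump. Stack: []
LOAD_FAST a → push 18. Stack: [18]
LOAD_CONST → push 5. Stack: [18, 5]
BINARY_OP * → 18 * 5 = 90. Stack: [90]
LOAD_FAST a → push 18. Stack: [90, 18]
LOAD_CONST → push 4. Stack: [90, 18, 4]
BINARY_OP + → 18 + 4 = 22. Stack: [90, 22]
BINARY_OP * → 90 * 22 = 1980. Stack: [1980]
STORE_FAST m → m=1980. Stack: []
LOAD_FAST_LOAD_FAST a,a → push 18,18. Stack: [18, 18]
BINARY_OP % → 18 % 18 = 0. Stack: [0]
LOAD_CONST → push 6. Stack: [0, 6]
LOAD_FAST a → push 18. Stack: [0, 6, 18]
BINARY_OP - → 6 - 18 = -12. Stack: [0, -12]
BINARY_OP | → 0 | -12 = -12. Stack: [-12]
STORE_FAST z → z=-12. Stack: []
LOAD_FAST m → push 1980. Stack: [1980]
RETURN_VALUE → return 1980.

1980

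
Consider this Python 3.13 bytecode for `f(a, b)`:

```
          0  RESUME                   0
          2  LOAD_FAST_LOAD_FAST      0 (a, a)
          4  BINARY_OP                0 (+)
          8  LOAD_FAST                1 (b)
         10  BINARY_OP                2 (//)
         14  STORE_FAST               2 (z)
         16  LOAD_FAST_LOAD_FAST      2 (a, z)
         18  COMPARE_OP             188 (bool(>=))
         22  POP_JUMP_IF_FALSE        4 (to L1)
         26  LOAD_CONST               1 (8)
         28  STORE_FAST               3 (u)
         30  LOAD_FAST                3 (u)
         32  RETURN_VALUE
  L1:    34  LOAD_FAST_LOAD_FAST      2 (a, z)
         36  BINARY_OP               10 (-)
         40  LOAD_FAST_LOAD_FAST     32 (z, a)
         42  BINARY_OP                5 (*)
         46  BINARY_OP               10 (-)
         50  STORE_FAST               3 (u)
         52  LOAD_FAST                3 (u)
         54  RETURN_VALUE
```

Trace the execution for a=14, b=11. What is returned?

LOAD_FAST_LOAD_FAST a,a → push 14,14. Stack: [14, 14]
BINARY_OP + → 14 + 14 = 28. Stack: [28]
LOAD_FAST b → push 11. Stack: [28, 11]
BINARY_OP // → 28 // 11 = 2. Stack: [2]
STORE_FAST z → z=2. Stack: []
LOAD_FAST_LOAD_FAST a,z → push 14,2. Stack: [14, 2]
COMPARE_OP bool(>=) → 14 vs 2 = True. Stack: [True]
POP_JUMP_IF_FALSE → pop True; no jump. Stack: []
LOAD_CONST → push 8. Stack: [8]
STORE_FAST u → u=8. Stack: []
LOAD_FAST u → push 8. Stack: [8]
RETURN_VALUE → return 8.

8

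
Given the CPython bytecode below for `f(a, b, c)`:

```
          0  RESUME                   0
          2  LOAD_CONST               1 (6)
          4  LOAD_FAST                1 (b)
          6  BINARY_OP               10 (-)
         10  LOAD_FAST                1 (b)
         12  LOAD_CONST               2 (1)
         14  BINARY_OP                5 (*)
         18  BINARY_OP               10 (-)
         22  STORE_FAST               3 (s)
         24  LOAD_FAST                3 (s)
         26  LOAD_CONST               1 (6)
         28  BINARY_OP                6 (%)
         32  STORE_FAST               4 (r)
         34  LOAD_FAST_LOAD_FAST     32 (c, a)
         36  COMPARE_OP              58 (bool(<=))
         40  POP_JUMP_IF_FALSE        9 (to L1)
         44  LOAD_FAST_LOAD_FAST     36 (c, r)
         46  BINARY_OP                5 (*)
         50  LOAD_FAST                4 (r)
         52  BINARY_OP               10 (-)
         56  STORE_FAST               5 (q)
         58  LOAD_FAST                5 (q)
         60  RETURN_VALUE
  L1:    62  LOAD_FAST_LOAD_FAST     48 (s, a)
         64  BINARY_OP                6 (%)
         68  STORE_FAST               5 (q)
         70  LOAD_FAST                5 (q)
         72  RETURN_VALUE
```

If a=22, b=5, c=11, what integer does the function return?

LOAD_CONST → push 6. Stack: [6]
LOAD_FAST b → push 5. Stack: [6, 5]
BINARY_OP - → 6 - 5 = 1. Stack: [1]
LOAD_FAST b → push 5. Stack: [1, 5]
LOAD_CONST → push 1. Stack: [1, 5, 1]
BINARY_OP * → 5 * 1 = 5. Stack: [1, 5]
BINARY_OP - → 1 - 5 = -4. Stack: [-4]
STORE_FAST s → s=-4. Stack: []
LOAD_FAST s → push -4. Stack: [-4]
LOAD_CONST → push 6. Stack: [-4, 6]
BINARY_OP % → -4 % 6 = 2. Stack: [2]
STORE_FAST r → r=2. Stack: []
LOAD_FAST_LOAD_FAST c,a → push 11,22. Stack: [11, 22]
COMPARE_OP bool(<=) → 11 vs 22 = True. Stack: [True]
POP_JUMP_IF_FALSE → pop True; no jump. Stack: []
LOAD_FAST_LOAD_FAST c,r → push 11,2. Stack: [11, 2]
BINARY_OP * → 11 * 2 = 22. Stack: [22]
LOAD_FAST r → push 2. Stack: [22, 2]
BINARY_OP - → 22 - 2 = 20. Stack: [20]
STORE_FAST q → q=20. Stack: []
LOAD_FAST q → push 20. Stack: [20]
RETURN_VALUE → return 20.

20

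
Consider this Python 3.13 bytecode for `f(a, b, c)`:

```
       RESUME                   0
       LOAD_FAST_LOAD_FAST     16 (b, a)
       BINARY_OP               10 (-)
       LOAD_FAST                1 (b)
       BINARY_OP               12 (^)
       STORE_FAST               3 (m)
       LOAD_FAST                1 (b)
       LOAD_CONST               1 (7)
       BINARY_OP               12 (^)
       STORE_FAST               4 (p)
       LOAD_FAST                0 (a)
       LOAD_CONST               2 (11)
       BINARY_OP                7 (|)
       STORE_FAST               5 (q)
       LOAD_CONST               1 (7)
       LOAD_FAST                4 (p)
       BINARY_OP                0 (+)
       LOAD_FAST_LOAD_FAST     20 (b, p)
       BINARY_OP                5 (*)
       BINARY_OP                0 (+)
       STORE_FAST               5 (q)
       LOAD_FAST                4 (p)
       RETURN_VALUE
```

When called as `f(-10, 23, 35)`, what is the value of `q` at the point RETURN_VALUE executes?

LOAD_FAST_LOAD_FAST b,a → push 23,-10. Stack: [23, -10]
BINARY_OP - → 23 - -10 = 33. Stack: [33]
LOAD_FAST b → push 23. Stack: [33, 23]
BINARY_OP ^ → 33 ^ 23 = 54. Stack: [54]
STORE_FAST m → m=54. Stack: []
LOAD_FAST b → push 23. Stack: [23]
LOAD_CONST → push 7. Stack: [23, 7]
BINARY_OP ^ → 23 ^ 7 = 16. Stack: [16]
STORE_FAST p → p=16. Stack: []
LOAD_FAST a → push -10. Stack: [-10]
LOAD_CONST → push 11. Stack: [-10, 11]
BINARY_OP | → -10 | 11 = -1. Stack: [-1]
STORE_FAST q → q=-1. Stack: []
LOAD_CONST → push 7. Stack: [7]
LOAD_FAST p → push 16. Stack: [7, 16]
BINARY_OP + → 7 + 16 = 23. Stack: [23]
LOAD_FAST_LOAD_FAST b,p → push 23,16. Stack: [23, 23, 16]
BINARY_OP * → 23 * 16 = 368. Stack: [23, 368]
BINARY_OP + → 23 + 368 = 391. Stack: [391]
STORE_FAST q → q=391. Stack: []
LOAD_FAST p → push 16. Stack: [16]
RETURN_VALUE → return 16.

391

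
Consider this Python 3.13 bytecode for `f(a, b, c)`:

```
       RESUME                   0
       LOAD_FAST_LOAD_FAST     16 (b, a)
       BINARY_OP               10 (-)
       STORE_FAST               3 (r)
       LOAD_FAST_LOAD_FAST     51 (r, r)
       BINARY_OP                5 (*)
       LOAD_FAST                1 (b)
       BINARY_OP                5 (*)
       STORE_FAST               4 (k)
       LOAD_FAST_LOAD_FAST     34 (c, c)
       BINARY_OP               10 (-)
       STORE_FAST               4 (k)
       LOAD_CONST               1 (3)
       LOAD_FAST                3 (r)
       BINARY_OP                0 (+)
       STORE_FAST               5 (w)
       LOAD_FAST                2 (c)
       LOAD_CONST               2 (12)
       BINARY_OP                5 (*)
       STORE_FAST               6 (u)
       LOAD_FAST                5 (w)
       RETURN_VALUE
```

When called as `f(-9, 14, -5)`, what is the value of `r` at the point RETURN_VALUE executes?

23

LOAD_FAST_LOAD_FAST b,a → push 14,-9. Stack: [14, -9]
BINARY_OP - → 14 - -9 = 23. Stack: [23]
STORE_FAST r → r=23. Stack: []
LOAD_FAST_LOAD_FAST r,r → push 23,23. Stack: [23, 23]
BINARY_OP * → 23 * 23 = 529. Stack: [529]
LOAD_FAST b → push 14. Stack: [529, 14]
BINARY_OP * → 529 * 14 = 7406. Stack: [7406]
STORE_FAST k → k=7406. Stack: []
LOAD_FAST_LOAD_FAST c,c → push -5,-5. Stack: [-5, -5]
BINARY_OP - → -5 - -5 = 0. Stack: [0]
STORE_FAST k → k=0. Stack: []
LOAD_CONST → push 3. Stack: [3]
LOAD_FAST r → push 23. Stack: [3, 23]
BINARY_OP + → 3 + 23 = 26. Stack: [26]
STORE_FAST w → w=26. Stack: []
LOAD_FAST c → push -5. Stack: [-5]
LOAD_CONST → push 12. Stack: [-5, 12]
BINARY_OP * → -5 * 12 = -60. Stack: [-60]
STORE_FAST u → u=-60. Stack: []
LOAD_FAST w → push 26. Stack: [26]
RETURN_VALUE → return 26.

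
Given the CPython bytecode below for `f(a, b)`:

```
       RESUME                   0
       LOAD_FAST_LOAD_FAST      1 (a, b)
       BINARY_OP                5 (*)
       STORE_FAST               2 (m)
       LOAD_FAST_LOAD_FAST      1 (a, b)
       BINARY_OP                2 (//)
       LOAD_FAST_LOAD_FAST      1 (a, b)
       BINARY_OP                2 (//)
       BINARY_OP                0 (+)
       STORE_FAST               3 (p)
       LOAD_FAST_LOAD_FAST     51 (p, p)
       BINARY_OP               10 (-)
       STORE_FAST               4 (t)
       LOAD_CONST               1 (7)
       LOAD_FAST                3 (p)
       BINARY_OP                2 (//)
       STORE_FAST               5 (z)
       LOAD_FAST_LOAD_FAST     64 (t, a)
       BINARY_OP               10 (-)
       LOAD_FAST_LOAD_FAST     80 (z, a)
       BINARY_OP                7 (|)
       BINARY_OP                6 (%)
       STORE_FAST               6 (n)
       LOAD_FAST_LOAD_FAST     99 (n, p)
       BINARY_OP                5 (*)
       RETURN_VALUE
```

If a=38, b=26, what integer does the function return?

LOAD_FAST_LOAD_FAST a,b → push 38,26. Stack: [38, 26]
BINARY_OP * → 38 * 26 = 988. Stack: [988]
STORE_FAST m → m=988. Stack: []
LOAD_FAST_LOAD_FAST a,b → push 38,26. Stack: [38, 26]
BINARY_OP // → 38 // 26 = 1. Stack: [1]
LOAD_FAST_LOAD_FAST a,b → push 38,26. Stack: [1, 38, 26]
BINARY_OP // → 38 // 26 = 1. Stack: [1, 1]
BINARY_OP + → 1 + 1 = 2. Stack: [2]
STORE_FAST p → p=2. Stack: []
LOAD_FAST_LOAD_FAST p,p → push 2,2. Stack: [2, 2]
BINARY_OP - → 2 - 2 = 0. Stack: [0]
STORE_FAST t → t=0. Stack: []
LOAD_CONST → push 7. Stack: [7]
LOAD_FAST p → push 2. Stack: [7, 2]
BINARY_OP // → 7 // 2 = 3. Stack: [3]
STORE_FAST z → z=3. Stack: []
LOAD_FAST_LOAD_FAST t,a → push 0,38. Stack: [0, 38]
BINARY_OP - → 0 - 38 = -38. Stack: [-38]
LOAD_FAST_LOAD_FAST z,a → push 3,38. Stack: [-38, 3, 38]
BINARY_OP | → 3 | 38 = 39. Stack: [-38, 39]
BINARY_OP % → -38 % 39 = 1. Stack: [1]
STORE_FAST n → n=1. Stack: []
LOAD_FAST_LOAD_FAST n,p → push 1,2. Stack: [1, 2]
BINARY_OP * → 1 * 2 = 2. Stack: [2]
RETURN_VALUE → return 2.

2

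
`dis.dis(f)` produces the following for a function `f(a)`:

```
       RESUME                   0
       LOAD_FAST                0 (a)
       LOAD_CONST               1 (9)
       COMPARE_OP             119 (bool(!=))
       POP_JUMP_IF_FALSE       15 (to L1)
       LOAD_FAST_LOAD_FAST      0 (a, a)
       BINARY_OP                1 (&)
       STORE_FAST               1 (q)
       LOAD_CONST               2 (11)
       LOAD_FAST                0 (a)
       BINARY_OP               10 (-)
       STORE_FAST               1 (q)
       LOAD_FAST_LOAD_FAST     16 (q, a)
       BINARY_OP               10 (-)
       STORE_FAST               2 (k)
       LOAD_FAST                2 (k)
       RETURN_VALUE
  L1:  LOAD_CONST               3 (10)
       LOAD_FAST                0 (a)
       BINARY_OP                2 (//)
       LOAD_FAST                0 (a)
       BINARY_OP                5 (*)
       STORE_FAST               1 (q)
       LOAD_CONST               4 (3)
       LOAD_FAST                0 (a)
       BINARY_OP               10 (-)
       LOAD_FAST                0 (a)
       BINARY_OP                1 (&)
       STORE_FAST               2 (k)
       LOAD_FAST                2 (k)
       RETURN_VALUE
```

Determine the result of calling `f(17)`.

LOAD_FAST a → push 17. Stack: [17]
LOAD_CONST → push 9. Stack: [17, 9]
COMPARE_OP bool(!=) → 17 vs 9 = True. Stack: [True]
POP_JUMP_IF_FALSE → pop True; no jump. Stack: []
LOAD_FAST_LOAD_FAST a,a → push 17,17. Stack: [17, 17]
BINARY_OP & → 17 & 17 = 17. Stack: [17]
STORE_FAST q → q=17. Stack: []
LOAD_CONST → push 11. Stack: [11]
LOAD_FAST a → push 17. Stack: [11, 17]
BINARY_OP - → 11 - 17 = -6. Stack: [-6]
STORE_FAST q → q=-6. Stack: []
LOAD_FAST_LOAD_FAST q,a → push -6,17. Stack: [-6, 17]
BINARY_OP - → -6 - 17 = -23. Stack: [-23]
STORE_FAST k → k=-23. Stack: []
LOAD_FAST k → push -23. Stack: [-23]
RETURN_VALUE → return -23.

-23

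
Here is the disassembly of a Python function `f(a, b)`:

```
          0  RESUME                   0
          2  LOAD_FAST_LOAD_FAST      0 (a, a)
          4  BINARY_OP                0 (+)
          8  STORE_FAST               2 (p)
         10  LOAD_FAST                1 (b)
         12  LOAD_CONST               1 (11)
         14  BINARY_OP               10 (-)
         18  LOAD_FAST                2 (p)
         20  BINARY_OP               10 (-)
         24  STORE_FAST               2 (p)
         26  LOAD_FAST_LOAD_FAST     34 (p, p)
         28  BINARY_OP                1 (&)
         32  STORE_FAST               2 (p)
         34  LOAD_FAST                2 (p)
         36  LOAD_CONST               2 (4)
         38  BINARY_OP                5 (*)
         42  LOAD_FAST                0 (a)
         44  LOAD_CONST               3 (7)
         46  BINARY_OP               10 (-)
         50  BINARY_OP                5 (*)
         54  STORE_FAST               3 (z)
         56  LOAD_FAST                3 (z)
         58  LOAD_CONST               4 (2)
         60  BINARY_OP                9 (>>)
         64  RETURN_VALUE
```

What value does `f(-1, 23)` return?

-112

LOAD_FAST_LOAD_FAST a,a → push -1,-1. Stack: [-1, -1]
BINARY_OP + → -1 + -1 = -2. Stack: [-2]
STORE_FAST p → p=-2. Stack: []
LOAD_FAST b → push 23. Stack: [23]
LOAD_CONST → push 11. Stack: [23, 11]
BINARY_OP - → 23 - 11 = 12. Stack: [12]
LOAD_FAST p → push -2. Stack: [12, -2]
BINARY_OP - → 12 - -2 = 14. Stack: [14]
STORE_FAST p → p=14. Stack: []
LOAD_FAST_LOAD_FAST p,p → push 14,14. Stack: [14, 14]
BINARY_OP & → 14 & 14 = 14. Stack: [14]
STORE_FAST p → p=14. Stack: []
LOAD_FAST p → push 14. Stack: [14]
LOAD_CONST → push 4. Stack: [14, 4]
BINARY_OP * → 14 * 4 = 56. Stack: [56]
LOAD_FAST a → push -1. Stack: [56, -1]
LOAD_CONST → push 7. Stack: [56, -1, 7]
BINARY_OP - → -1 - 7 = -8. Stack: [56, -8]
BINARY_OP * → 56 * -8 = -448. Stack: [-448]
STORE_FAST z → z=-448. Stack: []
LOAD_FAST z → push -448. Stack: [-448]
LOAD_CONST → push 2. Stack: [-448, 2]
BINARY_OP >> → -448 >> 2 = -112. Stack: [-112]
RETURN_VALUE → return -112.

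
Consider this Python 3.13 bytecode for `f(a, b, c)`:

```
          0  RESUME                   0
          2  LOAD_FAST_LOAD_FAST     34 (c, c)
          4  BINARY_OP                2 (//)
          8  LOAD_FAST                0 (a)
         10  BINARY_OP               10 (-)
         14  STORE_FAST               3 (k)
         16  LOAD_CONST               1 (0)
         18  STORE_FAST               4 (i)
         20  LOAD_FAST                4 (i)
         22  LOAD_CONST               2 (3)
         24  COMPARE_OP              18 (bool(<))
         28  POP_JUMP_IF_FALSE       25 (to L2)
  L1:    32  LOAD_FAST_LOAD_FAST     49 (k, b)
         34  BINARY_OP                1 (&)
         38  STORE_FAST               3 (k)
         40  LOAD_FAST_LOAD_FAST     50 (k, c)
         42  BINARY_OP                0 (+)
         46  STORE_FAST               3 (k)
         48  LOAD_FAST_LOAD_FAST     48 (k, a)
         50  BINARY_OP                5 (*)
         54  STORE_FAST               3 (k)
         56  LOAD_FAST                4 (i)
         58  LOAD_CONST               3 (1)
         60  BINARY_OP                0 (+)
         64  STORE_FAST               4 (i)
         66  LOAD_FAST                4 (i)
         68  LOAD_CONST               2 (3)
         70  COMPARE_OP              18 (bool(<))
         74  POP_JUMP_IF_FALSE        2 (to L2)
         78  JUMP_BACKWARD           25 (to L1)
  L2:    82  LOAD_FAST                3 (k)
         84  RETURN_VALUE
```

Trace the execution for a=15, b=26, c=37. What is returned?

LOAD_FAST_LOAD_FAST c,c → push 37,37
BINARY_OP // → 37 // 37 = 1
LOAD_FAST a → push 15
BINARY_OP - → 1 - 15 = -14
STORE_FAST k → k=-14
LOAD_CONST → push 0
STORE_FAST i → i=0
LOAD_FAST i → push 0
LOAD_CONST → push 3
COMPARE_OP bool(<) → 0 vs 3 = True
POP_JUMP_IF_FALSE → pop True; no jump
LOAD_FAST_LOAD_FAST k,b → push -14,26
BINARY_OP & → -14 & 26 = 18
STORE_FAST k → k=18
LOAD_FAST_LOAD_FAST k,c → push 18,37
BINARY_OP + → 18 + 37 = 55
STORE_FAST k → k=55
LOAD_FAST_LOAD_FAST k,a → push 55,15
BINARY_OP * → 55 * 15 = 825
STORE_FAST k → k=825
LOAD_FAST i → push 0
LOAD_CONST → push 1
BINARY_OP + → 0 + 1 = 1
STORE_FAST i → i=1
LOAD_FAST i → push 1
LOAD_CONST → push 3
COMPARE_OP bool(<) → 1 vs 3 = True
POP_JUMP_IF_FALSE → pop True; no jump
LOAD_FAST_LOAD_FAST k,b → push 825,26
BINARY_OP & → 825 & 26 = 24
STORE_FAST k → k=24
LOAD_FAST_LOAD_FAST k,c → push 24,37
BINARY_OP + → 24 + 37 = 61
STORE_FAST k → k=61
LOAD_FAST_LOAD_FAST k,a → push 61,15
BINARY_OP * → 61 * 15 = 915
STORE_FAST k → k=915
LOAD_FAST i → push 1
LOAD_CONST → push 1
BINARY_OP + → 1 + 1 = 2
STORE_FAST i → i=2
LOAD_FAST i → push 2
LOAD_CONST → push 3
COMPARE_OP bool(<) → 2 vs 3 = True
POP_JUMP_IF_FALSE → pop True; no jump
LOAD_FAST_LOAD_FAST k,b → push 915,26
BINARY_OP & → 915 & 26 = 18
STORE_FAST k → k=18
LOAD_FAST_LOAD_FAST k,c → push 18,37
BINARY_OP + → 18 + 37 = 55
STORE_FAST k → k=55
LOAD_FAST_LOAD_FAST k,a → push 55,15
BINARY_OP * → 55 * 15 = 825
STORE_FAST k → k=825
LOAD_FAST i → push 2
LOAD_CONST → push 1
BINARY_OP + → 2 + 1 = 3
STORE_FAST i → i=3
LOAD_FAST i → push 3
LOAD_CONST → push 3
COMPARE_OP bool(<) → 3 vs 3 = False
POP_JUMP_IF_FALSE → pop False; jump
LOAD_FAST k → push 825
RETURN_VALUE → return 825.

825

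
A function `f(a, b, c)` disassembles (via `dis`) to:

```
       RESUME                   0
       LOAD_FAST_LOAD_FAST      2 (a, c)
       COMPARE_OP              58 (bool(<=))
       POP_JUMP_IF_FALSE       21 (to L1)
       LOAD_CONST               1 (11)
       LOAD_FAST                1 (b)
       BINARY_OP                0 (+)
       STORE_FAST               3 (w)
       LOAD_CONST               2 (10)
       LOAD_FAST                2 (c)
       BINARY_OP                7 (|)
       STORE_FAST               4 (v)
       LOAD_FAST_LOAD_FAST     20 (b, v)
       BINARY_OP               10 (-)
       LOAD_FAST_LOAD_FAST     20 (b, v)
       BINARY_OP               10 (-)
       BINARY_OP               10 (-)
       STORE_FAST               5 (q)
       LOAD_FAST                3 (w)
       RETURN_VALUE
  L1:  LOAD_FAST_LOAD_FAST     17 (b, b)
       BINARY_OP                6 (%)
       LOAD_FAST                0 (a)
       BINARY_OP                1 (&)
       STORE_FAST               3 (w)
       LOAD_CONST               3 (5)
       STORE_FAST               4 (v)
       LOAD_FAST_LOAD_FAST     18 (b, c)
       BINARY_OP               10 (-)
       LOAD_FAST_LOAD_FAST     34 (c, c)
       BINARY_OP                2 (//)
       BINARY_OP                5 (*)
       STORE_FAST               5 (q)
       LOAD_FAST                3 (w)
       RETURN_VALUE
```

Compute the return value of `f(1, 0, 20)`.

11

LOAD_FAST_LOAD_FAST a,c → push 1,20. Stack: [1, 20]
COMPARE_OP bool(<=) → 1 vs 20 = True. Stack: [True]
POP_JUMP_IF_FALSE → pop True; no jump. Stack: []
LOAD_CONST → push 11. Stack: [11]
LOAD_FAST b → push 0. Stack: [11, 0]
BINARY_OP + → 11 + 0 = 11. Stack: [11]
STORE_FAST w → w=11. Stack: []
LOAD_CONST → push 10. Stack: [10]
LOAD_FAST c → push 20. Stack: [10, 20]
BINARY_OP | → 10 | 20 = 30. Stack: [30]
STORE_FAST v → v=30. Stack: []
LOAD_FAST_LOAD_FAST b,v → push 0,30. Stack: [0, 30]
BINARY_OP - → 0 - 30 = -30. Stack: [-30]
LOAD_FAST_LOAD_FAST b,v → push 0,30. Stack: [-30, 0, 30]
BINARY_OP - → 0 - 30 = -30. Stack: [-30, -30]
BINARY_OP - → -30 - -30 = 0. Stack: [0]
STORE_FAST q → q=0. Stack: []
LOAD_FAST w → push 11. Stack: [11]
RETURN_VALUE → return 11.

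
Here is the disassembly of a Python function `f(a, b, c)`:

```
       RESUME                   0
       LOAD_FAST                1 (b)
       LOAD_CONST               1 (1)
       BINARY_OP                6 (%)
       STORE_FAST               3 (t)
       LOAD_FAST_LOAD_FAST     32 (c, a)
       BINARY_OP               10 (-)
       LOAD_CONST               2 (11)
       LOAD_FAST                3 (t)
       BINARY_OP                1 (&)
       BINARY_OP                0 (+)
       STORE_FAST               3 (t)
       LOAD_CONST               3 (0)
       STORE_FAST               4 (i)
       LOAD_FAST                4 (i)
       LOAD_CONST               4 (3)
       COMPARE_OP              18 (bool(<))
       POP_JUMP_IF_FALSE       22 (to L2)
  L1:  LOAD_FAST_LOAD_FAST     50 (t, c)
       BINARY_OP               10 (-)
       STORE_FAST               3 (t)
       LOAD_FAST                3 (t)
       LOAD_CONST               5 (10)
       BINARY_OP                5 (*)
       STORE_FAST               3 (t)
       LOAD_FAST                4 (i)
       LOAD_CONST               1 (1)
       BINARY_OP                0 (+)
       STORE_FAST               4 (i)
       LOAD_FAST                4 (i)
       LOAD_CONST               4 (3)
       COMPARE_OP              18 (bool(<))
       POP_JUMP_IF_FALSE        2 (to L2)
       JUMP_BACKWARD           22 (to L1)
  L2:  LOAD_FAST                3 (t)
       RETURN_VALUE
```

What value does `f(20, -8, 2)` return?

-20220

LOAD_FAST b → push -8
LOAD_CONST → push 1
BINARY_OP % → -8 % 1 = 0
STORE_FAST t → t=0
LOAD_FAST_LOAD_FAST c,a → push 2,20
BINARY_OP - → 2 - 20 = -18
LOAD_CONST → push 11
LOAD_FAST t → push 0
BINARY_OP & → 11 & 0 = 0
BINARY_OP + → -18 + 0 = -18
STORE_FAST t → t=-18
LOAD_CONST → push 0
STORE_FAST i → i=0
LOAD_FAST i → push 0
LOAD_CONST → push 3
COMPARE_OP bool(<) → 0 vs 3 = True
POP_JUMP_IF_FALSE → pop True; no jump
LOAD_FAST_LOAD_FAST t,c → push -18,2
BINARY_OP - → -18 - 2 = -20
STORE_FAST t → t=-20
LOAD_FAST t → push -20
LOAD_CONST → push 10
BINARY_OP * → -20 * 10 = -200
STORE_FAST t → t=-200
LOAD_FAST i → push 0
LOAD_CONST → push 1
BINARY_OP + → 0 + 1 = 1
STORE_FAST i → i=1
LOAD_FAST i → push 1
LOAD_CONST → push 3
COMPARE_OP bool(<) → 1 vs 3 = True
POP_JUMP_IF_FALSE → pop True; no jump
LOAD_FAST_LOAD_FAST t,c → push -200,2
BINARY_OP - → -200 - 2 = -202
STORE_FAST t → t=-202
LOAD_FAST t → push -202
LOAD_CONST → push 10
BINARY_OP * → -202 * 10 = -2020
STORE_FAST t → t=-2020
LOAD_FAST i → push 1
LOAD_CONST → push 1
BINARY_OP + → 1 + 1 = 2
STORE_FAST i → i=2
LOAD_FAST i → push 2
LOAD_CONST → push 3
COMPARE_OP bool(<) → 2 vs 3 = True
POP_JUMP_IF_FALSE → pop True; no jump
LOAD_FAST_LOAD_FAST t,c → push -2020,2
BINARY_OP - → -2020 - 2 = -2022
STORE_FAST t → t=-2022
LOAD_FAST t → push -2022
LOAD_CONST → push 10
BINARY_OP * → -2022 * 10 = -20220
STORE_FAST t → t=-20220
LOAD_FAST i → push 2
LOAD_CONST → push 1
BINARY_OP + → 2 + 1 = 3
STORE_FAST i → i=3
LOAD_FAST i → push 3
LOAD_CONST → push 3
COMPARE_OP bool(<) → 3 vs 3 = False
POP_JUMP_IF_FALSE → pop False; jump
LOAD_FAST t → push -20220
RETURN_VALUE → return -20220.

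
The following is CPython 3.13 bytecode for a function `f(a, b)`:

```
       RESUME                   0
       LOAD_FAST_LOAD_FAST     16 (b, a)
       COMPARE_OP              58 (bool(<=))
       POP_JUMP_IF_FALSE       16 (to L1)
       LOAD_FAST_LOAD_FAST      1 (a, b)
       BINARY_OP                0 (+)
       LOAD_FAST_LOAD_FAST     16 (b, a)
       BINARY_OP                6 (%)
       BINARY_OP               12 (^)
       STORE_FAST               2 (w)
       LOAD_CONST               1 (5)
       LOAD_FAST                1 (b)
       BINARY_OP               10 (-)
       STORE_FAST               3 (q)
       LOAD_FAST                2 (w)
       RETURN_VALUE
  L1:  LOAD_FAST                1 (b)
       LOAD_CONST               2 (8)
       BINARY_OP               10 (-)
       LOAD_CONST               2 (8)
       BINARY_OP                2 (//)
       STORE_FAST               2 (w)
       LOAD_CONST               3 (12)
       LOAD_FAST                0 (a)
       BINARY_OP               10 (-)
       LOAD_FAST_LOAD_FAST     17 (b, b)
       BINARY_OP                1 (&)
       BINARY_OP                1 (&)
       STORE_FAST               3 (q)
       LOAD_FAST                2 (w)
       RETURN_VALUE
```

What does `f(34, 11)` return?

38

LOAD_FAST_LOAD_FAST b,a → push 11,34. Stack: [11, 34]
COMPARE_OP bool(<=) → 11 vs 34 = True. Stack: [True]
POP_JUMP_IF_FALSE → pop True; no jump. Stack: []
LOAD_FAST_LOAD_FAST a,b → push 34,11. Stack: [34, 11]
BINARY_OP + → 34 + 11 = 45. Stack: [45]
LOAD_FAST_LOAD_FAST b,a → push 11,34. Stack: [45, 11, 34]
BINARY_OP % → 11 % 34 = 11. Stack: [45, 11]
BINARY_OP ^ → 45 ^ 11 = 38. Stack: [38]
STORE_FAST w → w=38. Stack: []
LOAD_CONST → push 5. Stack: [5]
LOAD_FAST b → push 11. Stack: [5, 11]
BINARY_OP - → 5 - 11 = -6. Stack: [-6]
STORE_FAST q → q=-6. Stack: []
LOAD_FAST w → push 38. Stack: [38]
RETURN_VALUE → return 38.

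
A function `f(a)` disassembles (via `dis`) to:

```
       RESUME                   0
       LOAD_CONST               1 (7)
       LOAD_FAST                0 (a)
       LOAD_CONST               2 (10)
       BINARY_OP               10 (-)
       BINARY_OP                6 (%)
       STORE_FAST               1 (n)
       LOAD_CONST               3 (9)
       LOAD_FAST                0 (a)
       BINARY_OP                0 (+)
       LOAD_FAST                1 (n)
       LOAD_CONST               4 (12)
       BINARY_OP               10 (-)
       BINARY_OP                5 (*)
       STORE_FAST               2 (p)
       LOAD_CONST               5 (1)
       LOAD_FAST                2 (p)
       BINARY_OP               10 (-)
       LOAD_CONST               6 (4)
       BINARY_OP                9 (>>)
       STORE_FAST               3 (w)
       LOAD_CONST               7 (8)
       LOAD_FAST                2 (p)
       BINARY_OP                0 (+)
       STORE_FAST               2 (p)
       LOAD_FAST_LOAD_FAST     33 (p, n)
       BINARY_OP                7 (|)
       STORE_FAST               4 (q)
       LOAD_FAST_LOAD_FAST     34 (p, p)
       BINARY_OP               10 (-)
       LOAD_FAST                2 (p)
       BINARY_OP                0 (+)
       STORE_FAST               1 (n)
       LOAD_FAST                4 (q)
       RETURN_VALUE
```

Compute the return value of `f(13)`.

-233

LOAD_CONST → push 7. Stack: [7]
LOAD_FAST a → push 13. Stack: [7, 13]
LOAD_CONST → push 10. Stack: [7, 13, 10]
BINARY_OP - → 13 - 10 = 3. Stack: [7, 3]
BINARY_OP % → 7 % 3 = 1. Stack: [1]
STORE_FAST n → n=1. Stack: []
LOAD_CONST → push 9. Stack: [9]
LOAD_FAST a → push 13. Stack: [9, 13]
BINARY_OP + → 9 + 13 = 22. Stack: [22]
LOAD_FAST n → push 1. Stack: [22, 1]
LOAD_CONST → push 12. Stack: [22, 1, 12]
BINARY_OP - → 1 - 12 = -11. Stack: [22, -11]
BINARY_OP * → 22 * -11 = -242. Stack: [-242]
STORE_FAST p → p=-242. Stack: []
LOAD_CONST → push 1. Stack: [1]
LOAD_FAST p → push -242. Stack: [1, -242]
BINARY_OP - → 1 - -242 = 243. Stack: [243]
LOAD_CONST → push 4. Stack: [243, 4]
BINARY_OP >> → 243 >> 4 = 15. Stack: [15]
STORE_FAST w → w=15. Stack: []
LOAD_CONST → push 8. Stack: [8]
LOAD_FAST p → push -242. Stack: [8, -242]
BINARY_OP + → 8 + -242 = -234. Stack: [-234]
STORE_FAST p → p=-234. Stack: []
LOAD_FAST_LOAD_FAST p,n → push -234,1. Stack: [-234, 1]
BINARY_OP | → -234 | 1 = -233. Stack: [-233]
STORE_FAST q → q=-233. Stack: []
LOAD_FAST_LOAD_FAST p,p → push -234,-234. Stack: [-234, -234]
BINARY_OP - → -234 - -234 = 0. Stack: [0]
LOAD_FAST p → push -234. Stack: [0, -234]
BINARY_OP + → 0 + -234 = -234. Stack: [-234]
STORE_FAST n → n=-234. Stack: []
LOAD_FAST q → push -233. Stack: [-233]
RETURN_VALUE → return -233.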